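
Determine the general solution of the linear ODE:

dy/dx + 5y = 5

Using integrating factor method:

General solution: y = 1 + Ce^(-5x)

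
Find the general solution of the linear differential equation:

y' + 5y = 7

Using integrating factor method:

General solution: y = 7/5 + Ce^(-5x)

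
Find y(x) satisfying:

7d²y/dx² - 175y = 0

Characteristic equation: 7r² - 175 = 0
Divide by 7: r² - 25 = 0
Roots: r = 5, -5 (distinct real)
General solution: y = C₁e^(5x) + C₂e^(-5x)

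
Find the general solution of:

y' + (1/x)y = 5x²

Using integrating factor method:

General solution: y = (5/4)x^3 + C/x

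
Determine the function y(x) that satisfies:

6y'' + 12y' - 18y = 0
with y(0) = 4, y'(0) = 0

General solution: y = C₁e^x + C₂e^(-3x)
Applying ICs: C₁ = 3, C₂ = 1
Particular solution: y = 3e^x + e^(-3x)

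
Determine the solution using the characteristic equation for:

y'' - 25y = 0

Characteristic equation: r² - 25 = 0
Roots: r = 5, -5 (distinct real)
General solution: y = C₁e^(5x) + C₂e^(-5x)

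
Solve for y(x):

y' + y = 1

Using integrating factor method:

General solution: y = 1 + Ce^(-x)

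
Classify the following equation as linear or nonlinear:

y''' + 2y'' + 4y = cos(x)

Linear (y and its derivatives appear to the first power only, no products of y terms)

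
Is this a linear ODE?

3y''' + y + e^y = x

No. Nonlinear (e^y is nonlinear in y)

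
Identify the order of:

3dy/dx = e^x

The order is 1 (highest derivative is of order 1).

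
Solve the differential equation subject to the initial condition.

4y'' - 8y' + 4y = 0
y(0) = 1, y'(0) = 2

General solution: y = (C₁ + C₂x)e^x
Repeated root r = 1
Applying ICs: C₁ = 1, C₂ = 1
Particular solution: y = (1 + x)e^x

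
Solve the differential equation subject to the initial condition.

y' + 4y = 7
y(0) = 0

General solution: y = 7/4 + Ce^(-4x)
Applying y(0) = 0: C = 0 - 7/4 = -7/4
Particular solution: y = 7/4 - (7/4)e^(-4x)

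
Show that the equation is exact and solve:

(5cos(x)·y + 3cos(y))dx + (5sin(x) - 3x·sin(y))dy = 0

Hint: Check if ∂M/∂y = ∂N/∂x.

Verify exactness: ∂M/∂y = ∂N/∂x ✓
Find F(x,y) such that ∂F/∂x = M, ∂F/∂y = N
Solution: 5sin(x)·y + 3x·cos(y) = C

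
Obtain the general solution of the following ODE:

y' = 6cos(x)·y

Separating variables and integrating:
ln|y| = 6sin(x) + C

General solution: y = Ce^(6sin(x))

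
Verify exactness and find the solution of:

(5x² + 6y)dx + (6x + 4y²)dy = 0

Verify exactness: ∂M/∂y = ∂N/∂x ✓
Find F(x,y) such that ∂F/∂x = M, ∂F/∂y = N
Solution: 5x³/3 + 6xy + 4y³/3 = C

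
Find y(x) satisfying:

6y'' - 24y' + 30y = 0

Characteristic equation: 6r² - 24r + 30 = 0
Divide by 6: r² - 4r + 5 = 0
Roots: r = 2 ± i (complex conjugates)
General solution: y = e^(2x)(C₁cos(x) + C₂sin(x))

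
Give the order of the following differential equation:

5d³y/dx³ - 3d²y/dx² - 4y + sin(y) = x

The order is 3 (highest derivative is of order 3).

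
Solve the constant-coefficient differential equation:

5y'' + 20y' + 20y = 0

Characteristic equation: 5r² + 20r + 20 = 0
Divide by 5: r² + 4r + 4 = 0
Factored: (r + 2)² = 0
Repeated root: r = -2
General solution: y = (C₁ + C₂x)e^(-2x)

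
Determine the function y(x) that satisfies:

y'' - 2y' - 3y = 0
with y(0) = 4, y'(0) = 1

General solution: y = C₁e^(3x) + C₂e^(-x)
Applying ICs: C₁ = 5/4, C₂ = 11/4
Particular solution: y = (5/4)e^(3x) + (11/4)e^(-x)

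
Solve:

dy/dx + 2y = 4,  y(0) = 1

General solution: y = 2 + Ce^(-2x)
Applying y(0) = 1: C = 1 - 2 = -1
Particular solution: y = 2 - e^(-2x)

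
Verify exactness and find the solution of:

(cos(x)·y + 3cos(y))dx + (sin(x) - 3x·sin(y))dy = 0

Verify exactness: ∂M/∂y = ∂N/∂x ✓
Find F(x,y) such that ∂F/∂x = M, ∂F/∂y = N
Solution: sin(x)·y + 3x·cos(y) = C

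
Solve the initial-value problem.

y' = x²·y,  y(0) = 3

General solution: y = Ce^(x³/3)
Applying IC y(0) = 3:
Particular solution: y = 3e^(x³/3)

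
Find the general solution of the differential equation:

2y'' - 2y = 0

Characteristic equation: 2r² - 2 = 0
Divide by 2: r² - 1 = 0
Roots: r = 1, -1 (distinct real)
General solution: y = C₁e^x + C₂e^(-x)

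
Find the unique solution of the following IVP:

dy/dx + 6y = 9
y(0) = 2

General solution: y = 3/2 + Ce^(-6x)
Applying y(0) = 2: C = 2 - 3/2 = 1/2
Particular solution: y = 3/2 + (1/2)e^(-6x)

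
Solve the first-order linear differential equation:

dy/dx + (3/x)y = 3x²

Using integrating factor method:

General solution: y = (1/2)x^3 + Cx^(-3)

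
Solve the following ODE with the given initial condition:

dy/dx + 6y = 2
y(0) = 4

General solution: y = 1/3 + Ce^(-6x)
Applying y(0) = 4: C = 4 - 1/3 = 11/3
Particular solution: y = 1/3 + (11/3)e^(-6x)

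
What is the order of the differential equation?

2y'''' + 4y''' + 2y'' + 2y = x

The order is 4 (highest derivative is of order 4).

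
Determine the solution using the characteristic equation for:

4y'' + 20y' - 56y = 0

Characteristic equation: 4r² + 20r - 56 = 0
Divide by 4: r² + 5r - 14 = 0
Roots: r = 2, -7 (distinct real)
General solution: y = C₁e^(2x) + C₂e^(-7x)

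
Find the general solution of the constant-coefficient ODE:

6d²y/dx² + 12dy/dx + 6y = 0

Characteristic equation: 6r² + 12r + 6 = 0
Divide by 6: r² + 2r + 1 = 0
Factored: (r + 1)² = 0
Repeated root: r = -1
General solution: y = (C₁ + C₂x)e^(-x)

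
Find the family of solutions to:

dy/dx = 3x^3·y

Separating variables and integrating:
ln|y| = 3x^4/4 + C

General solution: y = Ce^(3x^4/4)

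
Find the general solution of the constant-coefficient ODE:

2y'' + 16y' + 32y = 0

Characteristic equation: 2r² + 16r + 32 = 0
Divide by 2: r² + 8r + 16 = 0
Factored: (r + 4)² = 0
Repeated root: r = -4
General solution: y = (C₁ + C₂x)e^(-4x)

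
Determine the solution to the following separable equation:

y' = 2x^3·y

Separating variables and integrating:
ln|y| = x^4/2 + C

General solution: y = Ce^(x^4/2)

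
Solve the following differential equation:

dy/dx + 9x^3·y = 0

Using integrating factor method:

General solution: y = Ce^(-9x^4/4)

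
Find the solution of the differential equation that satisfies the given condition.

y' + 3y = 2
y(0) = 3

General solution: y = 2/3 + Ce^(-3x)
Applying y(0) = 3: C = 3 - 2/3 = 7/3
Particular solution: y = 2/3 + (7/3)e^(-3x)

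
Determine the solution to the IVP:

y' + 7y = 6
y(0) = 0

General solution: y = 6/7 + Ce^(-7x)
Applying y(0) = 0: C = 0 - 6/7 = -6/7
Particular solution: y = 6/7 - (6/7)e^(-7x)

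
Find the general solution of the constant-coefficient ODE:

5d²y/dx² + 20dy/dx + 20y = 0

Characteristic equation: 5r² + 20r + 20 = 0
Divide by 5: r² + 4r + 4 = 0
Factored: (r + 2)² = 0
Repeated root: r = -2
General solution: y = (C₁ + C₂x)e^(-2x)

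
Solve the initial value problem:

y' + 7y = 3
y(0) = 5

General solution: y = 3/7 + Ce^(-7x)
Applying y(0) = 5: C = 5 - 3/7 = 32/7
Particular solution: y = 3/7 + (32/7)e^(-7x)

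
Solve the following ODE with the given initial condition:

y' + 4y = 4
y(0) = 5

General solution: y = 1 + Ce^(-4x)
Applying y(0) = 5: C = 5 - 1 = 4
Particular solution: y = 1 + 4e^(-4x)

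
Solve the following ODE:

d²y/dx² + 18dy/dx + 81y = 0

Characteristic equation: r² + 18r + 81 = 0
Factored: (r + 9)² = 0
Repeated root: r = -9
General solution: y = (C₁ + C₂x)e^(-9x)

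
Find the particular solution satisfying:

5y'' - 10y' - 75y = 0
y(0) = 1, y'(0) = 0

General solution: y = C₁e^(5x) + C₂e^(-3x)
Applying ICs: C₁ = 3/8, C₂ = 5/8
Particular solution: y = (3/8)e^(5x) + (5/8)e^(-3x)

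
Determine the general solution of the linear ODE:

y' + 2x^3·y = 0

Using integrating factor method:

General solution: y = Ce^(-x^4/2)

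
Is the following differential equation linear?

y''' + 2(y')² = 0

No. Nonlinear ((y')² term)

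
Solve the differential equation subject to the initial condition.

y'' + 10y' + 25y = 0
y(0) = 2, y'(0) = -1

General solution: y = (C₁ + C₂x)e^(-5x)
Repeated root r = -5
Applying ICs: C₁ = 2, C₂ = 9
Particular solution: y = (2 + 9x)e^(-5x)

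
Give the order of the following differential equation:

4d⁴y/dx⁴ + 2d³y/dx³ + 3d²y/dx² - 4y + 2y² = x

The order is 4 (highest derivative is of order 4).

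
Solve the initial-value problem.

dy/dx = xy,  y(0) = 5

General solution: y = Ce^(x²/2)
Applying IC y(0) = 5:
Particular solution: y = 5e^(x²/2)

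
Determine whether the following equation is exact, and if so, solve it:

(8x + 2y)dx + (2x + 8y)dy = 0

Verify exactness: ∂M/∂y = ∂N/∂x ✓
Find F(x,y) such that ∂F/∂x = M, ∂F/∂y = N
Solution: 4x² + 2xy + 4y² = C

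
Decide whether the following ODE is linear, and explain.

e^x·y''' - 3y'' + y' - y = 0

Linear (y and its derivatives appear to the first power only, no products of y terms)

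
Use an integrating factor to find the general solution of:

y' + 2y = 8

Using integrating factor method:

General solution: y = 4 + Ce^(-2x)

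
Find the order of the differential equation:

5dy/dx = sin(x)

The order is 1 (highest derivative is of order 1).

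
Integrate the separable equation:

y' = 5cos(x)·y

Separating variables and integrating:
ln|y| = 5sin(x) + C

General solution: y = Ce^(5sin(x))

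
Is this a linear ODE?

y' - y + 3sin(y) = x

No. Nonlinear (sin(y) is nonlinear in y)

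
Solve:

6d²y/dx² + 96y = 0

Characteristic equation: 6r² + 96 = 0
Divide by 6: r² + 16 = 0
Roots: r = ±4i (complex conjugates)
General solution: y = C₁cos(4x) + C₂sin(4x)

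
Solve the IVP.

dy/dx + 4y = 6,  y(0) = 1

General solution: y = 3/2 + Ce^(-4x)
Applying y(0) = 1: C = 1 - 3/2 = -1/2
Particular solution: y = 3/2 - (1/2)e^(-4x)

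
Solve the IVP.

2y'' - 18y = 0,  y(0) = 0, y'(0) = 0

General solution: y = C₁e^(3x) + C₂e^(-3x)
Applying ICs: C₁ = 0, C₂ = 0
Particular solution: y = 0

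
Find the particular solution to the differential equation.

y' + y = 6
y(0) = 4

General solution: y = 6 + Ce^(-x)
Applying y(0) = 4: C = 4 - 6 = -2
Particular solution: y = 6 - 2e^(-x)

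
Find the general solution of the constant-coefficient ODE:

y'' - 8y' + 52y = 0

Characteristic equation: r² - 8r + 52 = 0
Roots: r = 4 ± 6i (complex conjugates)
General solution: y = e^(4x)(C₁cos(6x) + C₂sin(6x))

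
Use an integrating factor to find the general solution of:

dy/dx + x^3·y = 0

Using integrating factor method:

General solution: y = Ce^(-x^4/4)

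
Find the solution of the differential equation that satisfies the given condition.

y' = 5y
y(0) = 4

General solution: y = Ce^(5x)
Applying IC y(0) = 4:
Particular solution: y = 4e^(5x)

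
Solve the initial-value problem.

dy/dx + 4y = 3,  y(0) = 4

General solution: y = 3/4 + Ce^(-4x)
Applying y(0) = 4: C = 4 - 3/4 = 13/4
Particular solution: y = 3/4 + (13/4)e^(-4x)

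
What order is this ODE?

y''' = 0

The order is 3 (highest derivative is of order 3).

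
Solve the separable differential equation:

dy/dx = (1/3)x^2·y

Separating variables and integrating:
ln|y| = x^3/9 + C

General solution: y = Ce^(x^3/9)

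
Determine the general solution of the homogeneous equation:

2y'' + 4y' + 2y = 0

Characteristic equation: 2r² + 4r + 2 = 0
Divide by 2: r² + 2r + 1 = 0
Factored: (r + 1)² = 0
Repeated root: r = -1
General solution: y = (C₁ + C₂x)e^(-x)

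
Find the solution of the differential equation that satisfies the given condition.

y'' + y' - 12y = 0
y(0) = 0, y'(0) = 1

General solution: y = C₁e^(3x) + C₂e^(-4x)
Applying ICs: C₁ = 1/7, C₂ = -1/7
Particular solution: y = (1/7)e^(3x) - (1/7)e^(-4x)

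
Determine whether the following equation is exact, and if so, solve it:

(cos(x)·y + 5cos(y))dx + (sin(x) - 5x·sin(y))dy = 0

Verify exactness: ∂M/∂y = ∂N/∂x ✓
Find F(x,y) such that ∂F/∂x = M, ∂F/∂y = N
Solution: sin(x)·y + 5x·cos(y) = C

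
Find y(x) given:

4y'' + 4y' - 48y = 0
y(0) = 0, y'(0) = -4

General solution: y = C₁e^(3x) + C₂e^(-4x)
Applying ICs: C₁ = -4/7, C₂ = 4/7
Particular solution: y = -(4/7)e^(3x) + (4/7)e^(-4x)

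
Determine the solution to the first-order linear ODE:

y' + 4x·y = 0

Using integrating factor method:

General solution: y = Ce^(-2x^2)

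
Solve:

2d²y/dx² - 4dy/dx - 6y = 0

Characteristic equation: 2r² - 4r - 6 = 0
Divide by 2: r² - 2r - 3 = 0
Roots: r = 3, -1 (distinct real)
General solution: y = C₁e^(3x) + C₂e^(-x)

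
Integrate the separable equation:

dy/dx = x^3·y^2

Separating variables and integrating:
-1/y = x^4/4 + C

General solution: y^-1 = (-1/4)x^4 + C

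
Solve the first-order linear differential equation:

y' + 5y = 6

Using integrating factor method:

General solution: y = 6/5 + Ce^(-5x)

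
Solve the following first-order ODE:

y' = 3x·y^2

Separating variables and integrating:
-1/y = 3x^2/2 + C

General solution: y^-1 = (-3/2)x^2 + C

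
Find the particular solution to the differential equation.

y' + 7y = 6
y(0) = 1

General solution: y = 6/7 + Ce^(-7x)
Applying y(0) = 1: C = 1 - 6/7 = 1/7
Particular solution: y = 6/7 + (1/7)e^(-7x)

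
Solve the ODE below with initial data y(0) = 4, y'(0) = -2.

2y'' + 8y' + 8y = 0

General solution: y = (C₁ + C₂x)e^(-2x)
Repeated root r = -2
Applying ICs: C₁ = 4, C₂ = 6
Particular solution: y = (4 + 6x)e^(-2x)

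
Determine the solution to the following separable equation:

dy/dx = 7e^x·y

Separating variables and integrating:
ln|y| = 7e^x + C

General solution: y = Ce^(7e^x)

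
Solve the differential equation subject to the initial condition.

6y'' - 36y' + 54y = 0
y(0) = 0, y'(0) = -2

General solution: y = (C₁ + C₂x)e^(3x)
Repeated root r = 3
Applying ICs: C₁ = 0, C₂ = -2
Particular solution: y = -2xe^(3x)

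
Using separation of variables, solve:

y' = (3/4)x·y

Separating variables and integrating:
ln|y| = 3x^2/8 + C

General solution: y = Ce^(3x^2/8)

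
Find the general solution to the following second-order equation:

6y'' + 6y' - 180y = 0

Characteristic equation: 6r² + 6r - 180 = 0
Divide by 6: r² + r - 30 = 0
Roots: r = 5, -6 (distinct real)
General solution: y = C₁e^(5x) + C₂e^(-6x)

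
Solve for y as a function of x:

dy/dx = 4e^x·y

Separating variables and integrating:
ln|y| = 4e^x + C

General solution: y = Ce^(4e^x)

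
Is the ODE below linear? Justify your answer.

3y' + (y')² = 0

No. Nonlinear ((y')² term)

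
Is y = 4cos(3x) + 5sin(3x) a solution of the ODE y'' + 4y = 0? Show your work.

Verification:
y'' = -36cos(3x) - 45sin(3x)
y'' + 4y ≠ 0 (frequency mismatch: got 9 instead of 4)

No, it is not a solution.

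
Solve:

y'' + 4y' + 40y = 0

Characteristic equation: r² + 4r + 40 = 0
Roots: r = -2 ± 6i (complex conjugates)
General solution: y = e^(-2x)(C₁cos(6x) + C₂sin(6x))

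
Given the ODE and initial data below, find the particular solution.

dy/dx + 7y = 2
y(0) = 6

General solution: y = 2/7 + Ce^(-7x)
Applying y(0) = 6: C = 6 - 2/7 = 40/7
Particular solution: y = 2/7 + (40/7)e^(-7x)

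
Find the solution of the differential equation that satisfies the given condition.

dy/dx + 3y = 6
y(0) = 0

General solution: y = 2 + Ce^(-3x)
Applying y(0) = 0: C = 0 - 2 = -2
Particular solution: y = 2 - 2e^(-3x)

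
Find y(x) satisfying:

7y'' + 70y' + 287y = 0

Characteristic equation: 7r² + 70r + 287 = 0
Divide by 7: r² + 10r + 41 = 0
Roots: r = -5 ± 4i (complex conjugates)
General solution: y = e^(-5x)(C₁cos(4x) + C₂sin(4x))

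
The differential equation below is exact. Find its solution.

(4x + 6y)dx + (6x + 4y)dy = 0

Verify exactness: ∂M/∂y = ∂N/∂x ✓
Find F(x,y) such that ∂F/∂x = M, ∂F/∂y = N
Solution: 2x² + 6xy + 2y² = C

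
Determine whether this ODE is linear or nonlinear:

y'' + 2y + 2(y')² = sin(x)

Nonlinear ((y')² term)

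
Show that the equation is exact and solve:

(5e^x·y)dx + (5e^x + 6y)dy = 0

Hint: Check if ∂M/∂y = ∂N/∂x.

Verify exactness: ∂M/∂y = ∂N/∂x ✓
Find F(x,y) such that ∂F/∂x = M, ∂F/∂y = N
Solution: 5e^x·y + 3y² = C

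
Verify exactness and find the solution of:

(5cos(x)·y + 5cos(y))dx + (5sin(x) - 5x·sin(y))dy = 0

Verify exactness: ∂M/∂y = ∂N/∂x ✓
Find F(x,y) such that ∂F/∂x = M, ∂F/∂y = N
Solution: 5sin(x)·y + 5x·cos(y) = C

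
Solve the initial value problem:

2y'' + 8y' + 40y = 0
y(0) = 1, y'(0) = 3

General solution: y = e^(-2x)(C₁cos(4x) + C₂sin(4x))
Complex roots r = -2 ± 4i
Applying ICs: C₁ = 1, C₂ = 5/4
Particular solution: y = e^(-2x)(cos(4x) + (5/4)sin(4x))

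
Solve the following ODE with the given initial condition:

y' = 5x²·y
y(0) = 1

General solution: y = Ce^(5x³/3)
Applying IC y(0) = 1:
Particular solution: y = e^(5x³/3)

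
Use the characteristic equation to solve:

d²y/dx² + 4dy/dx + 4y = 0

Characteristic equation: r² + 4r + 4 = 0
Factored: (r + 2)² = 0
Repeated root: r = -2
General solution: y = (C₁ + C₂x)e^(-2x)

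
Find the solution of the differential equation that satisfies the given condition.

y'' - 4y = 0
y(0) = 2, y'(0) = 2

General solution: y = C₁e^(2x) + C₂e^(-2x)
Applying ICs: C₁ = 3/2, C₂ = 1/2
Particular solution: y = (3/2)e^(2x) + (1/2)e^(-2x)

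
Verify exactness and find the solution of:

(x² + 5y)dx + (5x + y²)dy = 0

Verify exactness: ∂M/∂y = ∂N/∂x ✓
Find F(x,y) such that ∂F/∂x = M, ∂F/∂y = N
Solution: x³/3 + 5xy + y³/3 = C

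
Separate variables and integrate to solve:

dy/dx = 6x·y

Separating variables and integrating:
ln|y| = 3x^2 + C

General solution: y = Ce^(3x^2)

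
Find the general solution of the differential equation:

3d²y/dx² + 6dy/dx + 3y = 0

Characteristic equation: 3r² + 6r + 3 = 0
Divide by 3: r² + 2r + 1 = 0
Factored: (r + 1)² = 0
Repeated root: r = -1
General solution: y = (C₁ + C₂x)e^(-x)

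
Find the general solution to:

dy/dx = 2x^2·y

Separating variables and integrating:
ln|y| = 2x^3/3 + C

General solution: y = Ce^(2x^3/3)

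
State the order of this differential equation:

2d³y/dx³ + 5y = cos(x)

The order is 3 (highest derivative is of order 3).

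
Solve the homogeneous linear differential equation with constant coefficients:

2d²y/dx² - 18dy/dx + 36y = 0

Characteristic equation: 2r² - 18r + 36 = 0
Divide by 2: r² - 9r + 18 = 0
Roots: r = 6, 3 (distinct real)
General solution: y = C₁e^(6x) + C₂e^(3x)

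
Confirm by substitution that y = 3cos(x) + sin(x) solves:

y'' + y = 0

Verification:
y'' = -3cos(x) - sin(x)
y'' + y = 0 ✓

Yes, it is a solution.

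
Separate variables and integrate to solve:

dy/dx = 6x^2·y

Separating variables and integrating:
ln|y| = 2x^3 + C

General solution: y = Ce^(2x^3)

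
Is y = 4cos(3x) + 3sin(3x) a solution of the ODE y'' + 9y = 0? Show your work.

Verification:
y'' = -36cos(3x) - 27sin(3x)
y'' + 9y = 0 ✓

Yes, it is a solution.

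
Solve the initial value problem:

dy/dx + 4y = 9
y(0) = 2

General solution: y = 9/4 + Ce^(-4x)
Applying y(0) = 2: C = 2 - 9/4 = -1/4
Particular solution: y = 9/4 - (1/4)e^(-4x)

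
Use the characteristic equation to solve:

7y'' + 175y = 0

Characteristic equation: 7r² + 175 = 0
Divide by 7: r² + 25 = 0
Roots: r = ±5i (complex conjugates)
General solution: y = C₁cos(5x) + C₂sin(5x)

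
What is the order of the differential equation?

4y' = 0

The order is 1 (highest derivative is of order 1).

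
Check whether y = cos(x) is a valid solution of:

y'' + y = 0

Verification:
y'' = -cos(x)
y'' + y = 0 ✓

Yes, it is a solution.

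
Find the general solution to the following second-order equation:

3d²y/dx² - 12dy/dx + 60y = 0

Characteristic equation: 3r² - 12r + 60 = 0
Divide by 3: r² - 4r + 20 = 0
Roots: r = 2 ± 4i (complex conjugates)
General solution: y = e^(2x)(C₁cos(4x) + C₂sin(4x))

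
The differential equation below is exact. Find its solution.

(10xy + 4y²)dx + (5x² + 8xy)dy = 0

Verify exactness: ∂M/∂y = ∂N/∂x ✓
Find F(x,y) such that ∂F/∂x = M, ∂F/∂y = N
Solution: 5x²y + 4xy² = C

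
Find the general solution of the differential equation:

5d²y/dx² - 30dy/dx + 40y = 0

Characteristic equation: 5r² - 30r + 40 = 0
Divide by 5: r² - 6r + 8 = 0
Roots: r = 2, 4 (distinct real)
General solution: y = C₁e^(2x) + C₂e^(4x)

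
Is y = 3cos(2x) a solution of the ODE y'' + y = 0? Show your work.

Verification:
y'' = -12cos(2x)
y'' + y ≠ 0 (frequency mismatch: got 4 instead of 1)

No, it is not a solution.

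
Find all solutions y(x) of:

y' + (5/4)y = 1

Using integrating factor method:

General solution: y = 4/5 + Ce^(-5x/4)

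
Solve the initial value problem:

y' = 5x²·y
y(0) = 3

General solution: y = Ce^(5x³/3)
Applying IC y(0) = 3:
Particular solution: y = 3e^(5x³/3)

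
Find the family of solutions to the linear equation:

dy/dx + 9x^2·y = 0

Using integrating factor method:

General solution: y = Ce^(-3x^3)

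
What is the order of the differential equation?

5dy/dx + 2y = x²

The order is 1 (highest derivative is of order 1).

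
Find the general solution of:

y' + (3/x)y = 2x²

Using integrating factor method:

General solution: y = (1/3)x^3 + Cx^(-3)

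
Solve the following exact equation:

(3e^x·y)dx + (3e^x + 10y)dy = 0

Verify exactness: ∂M/∂y = ∂N/∂x ✓
Find F(x,y) such that ∂F/∂x = M, ∂F/∂y = N
Solution: 3e^x·y + 5y² = C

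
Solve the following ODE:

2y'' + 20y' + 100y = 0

Characteristic equation: 2r² + 20r + 100 = 0
Divide by 2: r² + 10r + 50 = 0
Roots: r = -5 ± 5i (complex conjugates)
General solution: y = e^(-5x)(C₁cos(5x) + C₂sin(5x))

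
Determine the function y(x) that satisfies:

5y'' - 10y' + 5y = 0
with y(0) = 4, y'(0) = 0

General solution: y = (C₁ + C₂x)e^x
Repeated root r = 1
Applying ICs: C₁ = 4, C₂ = -4
Particular solution: y = (4 - 4x)e^x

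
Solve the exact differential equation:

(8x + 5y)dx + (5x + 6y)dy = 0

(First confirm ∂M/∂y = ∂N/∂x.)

Verify exactness: ∂M/∂y = ∂N/∂x ✓
Find F(x,y) such that ∂F/∂x = M, ∂F/∂y = N
Solution: 4x² + 5xy + 3y² = C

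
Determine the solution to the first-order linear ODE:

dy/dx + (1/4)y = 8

Using integrating factor method:

General solution: y = 32 + Ce^(-x/4)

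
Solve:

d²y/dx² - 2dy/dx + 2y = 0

Characteristic equation: r² - 2r + 2 = 0
Roots: r = 1 ± i (complex conjugates)
General solution: y = e^x(C₁cos(x) + C₂sin(x))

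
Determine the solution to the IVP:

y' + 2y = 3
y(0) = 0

General solution: y = 3/2 + Ce^(-2x)
Applying y(0) = 0: C = 0 - 3/2 = -3/2
Particular solution: y = 3/2 - (3/2)e^(-2x)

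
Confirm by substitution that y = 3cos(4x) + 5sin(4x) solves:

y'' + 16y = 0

Verification:
y'' = -48cos(4x) - 80sin(4x)
y'' + 16y = 0 ✓

Yes, it is a solution.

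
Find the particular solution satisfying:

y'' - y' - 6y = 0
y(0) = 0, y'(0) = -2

General solution: y = C₁e^(3x) + C₂e^(-2x)
Applying ICs: C₁ = -2/5, C₂ = 2/5
Particular solution: y = -(2/5)e^(3x) + (2/5)e^(-2x)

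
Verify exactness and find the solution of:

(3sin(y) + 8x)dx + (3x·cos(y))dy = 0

Verify exactness: ∂M/∂y = ∂N/∂x ✓
Find F(x,y) such that ∂F/∂x = M, ∂F/∂y = N
Solution: 3x·sin(y) + 4x² = C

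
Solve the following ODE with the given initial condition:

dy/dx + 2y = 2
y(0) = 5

General solution: y = 1 + Ce^(-2x)
Applying y(0) = 5: C = 5 - 1 = 4
Particular solution: y = 1 + 4e^(-2x)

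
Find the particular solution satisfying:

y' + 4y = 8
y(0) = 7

General solution: y = 2 + Ce^(-4x)
Applying y(0) = 7: C = 7 - 2 = 5
Particular solution: y = 2 + 5e^(-4x)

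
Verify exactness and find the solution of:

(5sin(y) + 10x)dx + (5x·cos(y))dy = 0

Verify exactness: ∂M/∂y = ∂N/∂x ✓
Find F(x,y) such that ∂F/∂x = M, ∂F/∂y = N
Solution: 5x·sin(y) + 5x² = C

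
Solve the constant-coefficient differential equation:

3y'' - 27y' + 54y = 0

Characteristic equation: 3r² - 27r + 54 = 0
Divide by 3: r² - 9r + 18 = 0
Roots: r = 6, 3 (distinct real)
General solution: y = C₁e^(6x) + C₂e^(3x)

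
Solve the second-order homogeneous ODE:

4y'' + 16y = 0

Characteristic equation: 4r² + 16 = 0
Divide by 4: r² + 4 = 0
Roots: r = ±2i (complex conjugates)
General solution: y = C₁cos(2x) + C₂sin(2x)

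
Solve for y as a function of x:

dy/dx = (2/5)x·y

Separating variables and integrating:
ln|y| = x^2/5 + C

General solution: y = Ce^(x^2/5)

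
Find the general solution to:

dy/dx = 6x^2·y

Separating variables and integrating:
ln|y| = 2x^3 + C

General solution: y = Ce^(2x^3)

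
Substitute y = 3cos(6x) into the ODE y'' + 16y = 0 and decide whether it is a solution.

Verification:
y'' = -108cos(6x)
y'' + 16y ≠ 0 (frequency mismatch: got 36 instead of 16)

No, it is not a solution.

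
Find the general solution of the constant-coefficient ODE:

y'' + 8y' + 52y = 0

Characteristic equation: r² + 8r + 52 = 0
Roots: r = -4 ± 6i (complex conjugates)
General solution: y = e^(-4x)(C₁cos(6x) + C₂sin(6x))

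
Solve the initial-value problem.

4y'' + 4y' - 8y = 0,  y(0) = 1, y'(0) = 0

General solution: y = C₁e^x + C₂e^(-2x)
Applying ICs: C₁ = 2/3, C₂ = 1/3
Particular solution: y = (2/3)e^x + (1/3)e^(-2x)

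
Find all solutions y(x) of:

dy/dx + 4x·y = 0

Using integrating factor method:

General solution: y = Ce^(-2x^2)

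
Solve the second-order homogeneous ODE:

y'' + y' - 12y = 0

Characteristic equation: r² + r - 12 = 0
Roots: r = 3, -4 (distinct real)
General solution: y = C₁e^(3x) + C₂e^(-4x)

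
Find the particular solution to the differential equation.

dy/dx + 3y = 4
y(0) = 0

General solution: y = 4/3 + Ce^(-3x)
Applying y(0) = 0: C = 0 - 4/3 = -4/3
Particular solution: y = 4/3 - (4/3)e^(-3x)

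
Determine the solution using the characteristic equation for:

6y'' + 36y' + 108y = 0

Characteristic equation: 6r² + 36r + 108 = 0
Divide by 6: r² + 6r + 18 = 0
Roots: r = -3 ± 3i (complex conjugates)
General solution: y = e^(-3x)(C₁cos(3x) + C₂sin(3x))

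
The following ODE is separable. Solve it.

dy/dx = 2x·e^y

Separating variables and integrating:
-e^(-y) = x² + C

General solution: y = -ln(C - x²)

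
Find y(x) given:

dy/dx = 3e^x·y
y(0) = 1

General solution: y = Ce^(3e^x)
Applying IC y(0) = 1:
Particular solution: y = e^(3(e^x - 1))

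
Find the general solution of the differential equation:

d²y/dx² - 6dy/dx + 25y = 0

Characteristic equation: r² - 6r + 25 = 0
Roots: r = 3 ± 4i (complex conjugates)
General solution: y = e^(3x)(C₁cos(4x) + C₂sin(4x))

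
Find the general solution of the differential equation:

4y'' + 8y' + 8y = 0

Characteristic equation: 4r² + 8r + 8 = 0
Divide by 4: r² + 2r + 2 = 0
Roots: r = -1 ± i (complex conjugates)
General solution: y = e^(-x)(C₁cos(x) + C₂sin(x))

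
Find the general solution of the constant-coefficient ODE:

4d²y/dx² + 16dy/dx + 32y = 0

Characteristic equation: 4r² + 16r + 32 = 0
Divide by 4: r² + 4r + 8 = 0
Roots: r = -2 ± 2i (complex conjugates)
General solution: y = e^(-2x)(C₁cos(2x) + C₂sin(2x))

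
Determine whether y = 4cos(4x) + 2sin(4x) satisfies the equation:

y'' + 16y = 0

Verification:
y'' = -64cos(4x) - 32sin(4x)
y'' + 16y = 0 ✓

Yes, it is a solution.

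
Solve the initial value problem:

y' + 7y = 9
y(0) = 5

General solution: y = 9/7 + Ce^(-7x)
Applying y(0) = 5: C = 5 - 9/7 = 26/7
Particular solution: y = 9/7 + (26/7)e^(-7x)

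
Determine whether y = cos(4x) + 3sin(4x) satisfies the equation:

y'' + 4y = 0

Verification:
y'' = -16cos(4x) - 48sin(4x)
y'' + 4y ≠ 0 (frequency mismatch: got 16 instead of 4)

No, it is not a solution.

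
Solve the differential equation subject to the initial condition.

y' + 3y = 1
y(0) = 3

General solution: y = 1/3 + Ce^(-3x)
Applying y(0) = 3: C = 3 - 1/3 = 8/3
Particular solution: y = 1/3 + (8/3)e^(-3x)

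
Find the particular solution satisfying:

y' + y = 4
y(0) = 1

General solution: y = 4 + Ce^(-x)
Applying y(0) = 1: C = 1 - 4 = -3
Particular solution: y = 4 - 3e^(-x)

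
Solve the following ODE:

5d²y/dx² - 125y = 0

Characteristic equation: 5r² - 125 = 0
Divide by 5: r² - 25 = 0
Roots: r = 5, -5 (distinct real)
General solution: y = C₁e^(5x) + C₂e^(-5x)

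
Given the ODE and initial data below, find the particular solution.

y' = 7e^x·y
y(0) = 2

General solution: y = Ce^(7e^x)
Applying IC y(0) = 2:
Particular solution: y = 2e^(7(e^x - 1))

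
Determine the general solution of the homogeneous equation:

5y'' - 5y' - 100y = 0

Characteristic equation: 5r² - 5r - 100 = 0
Divide by 5: r² - r - 20 = 0
Roots: r = 5, -4 (distinct real)
General solution: y = C₁e^(5x) + C₂e^(-4x)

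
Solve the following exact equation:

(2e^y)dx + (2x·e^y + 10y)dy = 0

Verify exactness: ∂M/∂y = ∂N/∂x ✓
Find F(x,y) such that ∂F/∂x = M, ∂F/∂y = N
Solution: 2x·e^y + 5y² = C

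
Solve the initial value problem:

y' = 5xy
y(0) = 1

General solution: y = Ce^(5x²/2)
Applying IC y(0) = 1:
Particular solution: y = e^(5x²/2)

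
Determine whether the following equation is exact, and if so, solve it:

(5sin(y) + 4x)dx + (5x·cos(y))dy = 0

Verify exactness: ∂M/∂y = ∂N/∂x ✓
Find F(x,y) such that ∂F/∂x = M, ∂F/∂y = N
Solution: 5x·sin(y) + 2x² = C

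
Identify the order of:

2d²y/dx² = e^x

The order is 2 (highest derivative is of order 2).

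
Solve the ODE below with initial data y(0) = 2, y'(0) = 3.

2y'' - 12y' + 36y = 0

General solution: y = e^(3x)(C₁cos(3x) + C₂sin(3x))
Complex roots r = 3 ± 3i
Applying ICs: C₁ = 2, C₂ = -1
Particular solution: y = e^(3x)(2cos(3x) - sin(3x))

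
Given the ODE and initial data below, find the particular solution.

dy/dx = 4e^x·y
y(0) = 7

General solution: y = Ce^(4e^x)
Applying IC y(0) = 7:
Particular solution: y = 7e^(4(e^x - 1))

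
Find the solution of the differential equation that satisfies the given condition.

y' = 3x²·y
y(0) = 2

General solution: y = Ce^(x³)
Applying IC y(0) = 2:
Particular solution: y = 2e^(x³)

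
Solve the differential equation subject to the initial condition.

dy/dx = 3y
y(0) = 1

General solution: y = Ce^(3x)
Applying IC y(0) = 1:
Particular solution: y = e^(3x)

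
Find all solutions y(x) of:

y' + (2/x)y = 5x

Using integrating factor method:

General solution: y = (5/4)x^2 + Cx^(-2)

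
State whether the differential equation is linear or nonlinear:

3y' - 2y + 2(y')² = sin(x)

Nonlinear ((y')² term)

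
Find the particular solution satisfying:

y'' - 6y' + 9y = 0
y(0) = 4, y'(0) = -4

General solution: y = (C₁ + C₂x)e^(3x)
Repeated root r = 3
Applying ICs: C₁ = 4, C₂ = -16
Particular solution: y = (4 - 16x)e^(3x)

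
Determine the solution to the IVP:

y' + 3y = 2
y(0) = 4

General solution: y = 2/3 + Ce^(-3x)
Applying y(0) = 4: C = 4 - 2/3 = 10/3
Particular solution: y = 2/3 + (10/3)e^(-3x)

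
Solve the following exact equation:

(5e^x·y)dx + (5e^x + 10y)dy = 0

Verify exactness: ∂M/∂y = ∂N/∂x ✓
Find F(x,y) such that ∂F/∂x = M, ∂F/∂y = N
Solution: 5e^x·y + 5y² = C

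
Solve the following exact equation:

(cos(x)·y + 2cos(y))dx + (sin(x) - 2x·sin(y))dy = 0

Verify exactness: ∂M/∂y = ∂N/∂x ✓
Find F(x,y) such that ∂F/∂x = M, ∂F/∂y = N
Solution: sin(x)·y + 2x·cos(y) = C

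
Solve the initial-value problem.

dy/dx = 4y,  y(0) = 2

General solution: y = Ce^(4x)
Applying IC y(0) = 2:
Particular solution: y = 2e^(4x)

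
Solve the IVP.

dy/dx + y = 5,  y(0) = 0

General solution: y = 5 + Ce^(-x)
Applying y(0) = 0: C = 0 - 5 = -5
Particular solution: y = 5 - 5e^(-x)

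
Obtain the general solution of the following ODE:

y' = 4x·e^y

Separating variables and integrating:
-e^(-y) = 2x² + C

General solution: y = -ln(C - 2x²)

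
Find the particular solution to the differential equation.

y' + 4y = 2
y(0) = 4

General solution: y = 1/2 + Ce^(-4x)
Applying y(0) = 4: C = 4 - 1/2 = 7/2
Particular solution: y = 1/2 + (7/2)e^(-4x)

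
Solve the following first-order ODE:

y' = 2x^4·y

Separating variables and integrating:
ln|y| = 2x^5/5 + C

General solution: y = Ce^(2x^5/5)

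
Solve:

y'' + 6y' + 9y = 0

Characteristic equation: r² + 6r + 9 = 0
Factored: (r + 3)² = 0
Repeated root: r = -3
General solution: y = (C₁ + C₂x)e^(-3x)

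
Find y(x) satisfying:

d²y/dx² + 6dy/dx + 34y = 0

Characteristic equation: r² + 6r + 34 = 0
Roots: r = -3 ± 5i (complex conjugates)
General solution: y = e^(-3x)(C₁cos(5x) + C₂sin(5x))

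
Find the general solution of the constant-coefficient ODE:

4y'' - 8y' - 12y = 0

Characteristic equation: 4r² - 8r - 12 = 0
Divide by 4: r² - 2r - 3 = 0
Roots: r = 3, -1 (distinct real)
General solution: y = C₁e^(3x) + C₂e^(-x)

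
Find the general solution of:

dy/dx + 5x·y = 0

Using integrating factor method:

General solution: y = Ce^(-5x^2/2)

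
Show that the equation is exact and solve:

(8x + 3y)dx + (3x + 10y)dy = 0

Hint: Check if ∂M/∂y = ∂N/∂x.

Verify exactness: ∂M/∂y = ∂N/∂x ✓
Find F(x,y) such that ∂F/∂x = M, ∂F/∂y = N
Solution: 4x² + 3xy + 5y² = C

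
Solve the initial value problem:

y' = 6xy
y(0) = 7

General solution: y = Ce^(3x²)
Applying IC y(0) = 7:
Particular solution: y = 7e^(3x²)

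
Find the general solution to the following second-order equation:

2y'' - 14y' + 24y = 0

Characteristic equation: 2r² - 14r + 24 = 0
Divide by 2: r² - 7r + 12 = 0
Roots: r = 3, 4 (distinct real)
General solution: y = C₁e^(3x) + C₂e^(4x)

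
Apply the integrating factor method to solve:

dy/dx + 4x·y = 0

Using integrating factor method:

General solution: y = Ce^(-2x^2)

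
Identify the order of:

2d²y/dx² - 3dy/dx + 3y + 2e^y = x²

The order is 2 (highest derivative is of order 2).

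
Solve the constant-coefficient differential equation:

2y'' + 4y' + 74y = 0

Characteristic equation: 2r² + 4r + 74 = 0
Divide by 2: r² + 2r + 37 = 0
Roots: r = -1 ± 6i (complex conjugates)
General solution: y = e^(-x)(C₁cos(6x) + C₂sin(6x))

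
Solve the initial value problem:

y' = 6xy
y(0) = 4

General solution: y = Ce^(3x²)
Applying IC y(0) = 4:
Particular solution: y = 4e^(3x²)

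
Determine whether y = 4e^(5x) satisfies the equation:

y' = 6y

Verification:
y = 4e^(5x)
y' = 20e^(5x)
But 6y = 24e^(5x)
y' ≠ 6y — the derivative does not match

No, it is not a solution.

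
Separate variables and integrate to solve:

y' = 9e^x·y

Separating variables and integrating:
ln|y| = 9e^x + C

General solution: y = Ce^(9e^x)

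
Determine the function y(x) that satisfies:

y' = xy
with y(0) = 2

General solution: y = Ce^(x²/2)
Applying IC y(0) = 2:
Particular solution: y = 2e^(x²/2)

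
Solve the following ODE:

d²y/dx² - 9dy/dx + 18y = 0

Characteristic equation: r² - 9r + 18 = 0
Roots: r = 6, 3 (distinct real)
General solution: y = C₁e^(6x) + C₂e^(3x)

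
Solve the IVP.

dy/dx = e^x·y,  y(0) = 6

General solution: y = Ce^(e^x)
Applying IC y(0) = 6:
Particular solution: y = 6e^(e^x - 1)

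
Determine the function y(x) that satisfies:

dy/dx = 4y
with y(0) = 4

General solution: y = Ce^(4x)
Applying IC y(0) = 4:
Particular solution: y = 4e^(4x)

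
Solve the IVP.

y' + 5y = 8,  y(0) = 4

General solution: y = 8/5 + Ce^(-5x)
Applying y(0) = 4: C = 4 - 8/5 = 12/5
Particular solution: y = 8/5 + (12/5)e^(-5x)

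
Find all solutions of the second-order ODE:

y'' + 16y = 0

Characteristic equation: r² + 16 = 0
Roots: r = ±4i (complex conjugates)
General solution: y = C₁cos(4x) + C₂sin(4x)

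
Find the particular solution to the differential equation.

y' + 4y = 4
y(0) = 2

General solution: y = 1 + Ce^(-4x)
Applying y(0) = 2: C = 2 - 1 = 1
Particular solution: y = 1 + e^(-4x)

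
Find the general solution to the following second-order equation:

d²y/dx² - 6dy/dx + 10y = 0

Characteristic equation: r² - 6r + 10 = 0
Roots: r = 3 ± i (complex conjugates)
General solution: y = e^(3x)(C₁cos(x) + C₂sin(x))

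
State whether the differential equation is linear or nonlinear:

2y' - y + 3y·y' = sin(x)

Nonlinear (product y·y')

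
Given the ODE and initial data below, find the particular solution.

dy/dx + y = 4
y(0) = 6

General solution: y = 4 + Ce^(-x)
Applying y(0) = 6: C = 6 - 4 = 2
Particular solution: y = 4 + 2e^(-x)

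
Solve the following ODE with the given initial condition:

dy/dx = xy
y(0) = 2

General solution: y = Ce^(x²/2)
Applying IC y(0) = 2:
Particular solution: y = 2e^(x²/2)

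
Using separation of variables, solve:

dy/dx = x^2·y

Separating variables and integrating:
ln|y| = x^3/3 + C

General solution: y = Ce^(x^3/3)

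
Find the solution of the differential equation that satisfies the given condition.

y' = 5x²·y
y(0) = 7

General solution: y = Ce^(5x³/3)
Applying IC y(0) = 7:
Particular solution: y = 7e^(5x³/3)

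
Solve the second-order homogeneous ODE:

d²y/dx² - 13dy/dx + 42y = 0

Characteristic equation: r² - 13r + 42 = 0
Roots: r = 6, 7 (distinct real)
General solution: y = C₁e^(6x) + C₂e^(7x)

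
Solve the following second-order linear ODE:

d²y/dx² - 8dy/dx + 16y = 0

Characteristic equation: r² - 8r + 16 = 0
Factored: (r - 4)² = 0
Repeated root: r = 4
General solution: y = (C₁ + C₂x)e^(4x)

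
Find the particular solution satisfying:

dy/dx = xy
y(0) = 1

General solution: y = Ce^(x²/2)
Applying IC y(0) = 1:
Particular solution: y = e^(x²/2)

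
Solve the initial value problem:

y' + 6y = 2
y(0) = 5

General solution: y = 1/3 + Ce^(-6x)
Applying y(0) = 5: C = 5 - 1/3 = 14/3
Particular solution: y = 1/3 + (14/3)e^(-6x)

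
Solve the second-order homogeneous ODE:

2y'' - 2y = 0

Characteristic equation: 2r² - 2 = 0
Divide by 2: r² - 1 = 0
Roots: r = 1, -1 (distinct real)
General solution: y = C₁e^x + C₂e^(-x)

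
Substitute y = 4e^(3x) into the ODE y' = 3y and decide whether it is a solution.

Verification:
y = 4e^(3x)
y' = 12e^(3x)
3y = 12e^(3x)
y' = 3y ✓

Yes, it is a solution.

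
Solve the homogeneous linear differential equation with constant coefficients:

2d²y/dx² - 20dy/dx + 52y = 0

Characteristic equation: 2r² - 20r + 52 = 0
Divide by 2: r² - 10r + 26 = 0
Roots: r = 5 ± i (complex conjugates)
General solution: y = e^(5x)(C₁cos(x) + C₂sin(x))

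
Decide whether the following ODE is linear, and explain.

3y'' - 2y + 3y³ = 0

Nonlinear (y³ term)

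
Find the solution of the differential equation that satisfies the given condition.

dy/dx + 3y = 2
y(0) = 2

General solution: y = 2/3 + Ce^(-3x)
Applying y(0) = 2: C = 2 - 2/3 = 4/3
Particular solution: y = 2/3 + (4/3)e^(-3x)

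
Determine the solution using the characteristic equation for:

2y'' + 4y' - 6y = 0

Characteristic equation: 2r² + 4r - 6 = 0
Divide by 2: r² + 2r - 3 = 0
Roots: r = 1, -3 (distinct real)
General solution: y = C₁e^x + C₂e^(-3x)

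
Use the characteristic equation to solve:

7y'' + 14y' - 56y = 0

Characteristic equation: 7r² + 14r - 56 = 0
Divide by 7: r² + 2r - 8 = 0
Roots: r = 2, -4 (distinct real)
General solution: y = C₁e^(2x) + C₂e^(-4x)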